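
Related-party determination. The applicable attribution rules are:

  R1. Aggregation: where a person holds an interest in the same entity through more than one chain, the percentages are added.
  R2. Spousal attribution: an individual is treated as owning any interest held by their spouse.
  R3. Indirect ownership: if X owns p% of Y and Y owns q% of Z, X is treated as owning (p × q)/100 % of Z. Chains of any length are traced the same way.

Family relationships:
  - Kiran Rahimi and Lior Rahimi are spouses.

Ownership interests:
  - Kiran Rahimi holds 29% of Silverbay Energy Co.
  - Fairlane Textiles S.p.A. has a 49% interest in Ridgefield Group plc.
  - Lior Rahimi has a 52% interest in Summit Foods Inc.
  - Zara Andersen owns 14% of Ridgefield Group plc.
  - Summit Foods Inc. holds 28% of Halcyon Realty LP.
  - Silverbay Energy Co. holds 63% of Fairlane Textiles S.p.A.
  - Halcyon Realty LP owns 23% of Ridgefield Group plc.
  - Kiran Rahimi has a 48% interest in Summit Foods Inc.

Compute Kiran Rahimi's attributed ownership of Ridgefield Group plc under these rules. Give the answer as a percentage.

By spousal attribution (R2), Kiran Rahimi is treated as also owning Lior Rahimi's interest in Summit Foods Inc, giving 48% + 52% = 100%.
Chain via Silverbay Energy Co. → Fairlane Textiles S.p.A. (R3): 29% × 63% × 49% = 8.9523% of Ridgefield Group plc.
Chain via Summit Foods Inc. → Halcyon Realty LP (R3): 100% × 28% × 23% = 6.44% of Ridgefield Group plc.
Aggregating (R1): 8.9523% + 6.44% = 15.3923%.

15.3923%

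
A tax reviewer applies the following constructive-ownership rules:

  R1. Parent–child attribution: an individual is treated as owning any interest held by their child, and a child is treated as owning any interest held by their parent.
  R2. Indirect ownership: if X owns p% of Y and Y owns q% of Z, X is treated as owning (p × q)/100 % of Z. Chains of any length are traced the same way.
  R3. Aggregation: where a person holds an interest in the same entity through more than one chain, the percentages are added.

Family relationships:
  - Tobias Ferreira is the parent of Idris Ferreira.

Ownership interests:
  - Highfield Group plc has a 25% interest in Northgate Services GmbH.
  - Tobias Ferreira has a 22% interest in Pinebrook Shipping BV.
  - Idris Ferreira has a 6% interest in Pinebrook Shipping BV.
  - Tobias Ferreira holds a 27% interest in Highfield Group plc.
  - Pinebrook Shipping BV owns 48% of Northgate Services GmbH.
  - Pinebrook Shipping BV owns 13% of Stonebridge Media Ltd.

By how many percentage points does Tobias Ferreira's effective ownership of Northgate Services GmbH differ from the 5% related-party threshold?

15.19

By parent–child attribution (R1), Tobias Ferreira is treated as also owning Idris Ferreira's interest in Pinebrook Shipping BV, giving 22% + 6% = 28%.
Chain via Highfield Group plc (R2): 27% × 25% = 6.75% of Northgate Services GmbH.
Chain via Pinebrook Shipping BV (R2): 28% × 48% = 13.44% of Northgate Services GmbH.
Aggregating (R3): 6.75% + 13.44% = 20.19%.
20.19% exceeds the 5% threshold by 15.19 percentage points.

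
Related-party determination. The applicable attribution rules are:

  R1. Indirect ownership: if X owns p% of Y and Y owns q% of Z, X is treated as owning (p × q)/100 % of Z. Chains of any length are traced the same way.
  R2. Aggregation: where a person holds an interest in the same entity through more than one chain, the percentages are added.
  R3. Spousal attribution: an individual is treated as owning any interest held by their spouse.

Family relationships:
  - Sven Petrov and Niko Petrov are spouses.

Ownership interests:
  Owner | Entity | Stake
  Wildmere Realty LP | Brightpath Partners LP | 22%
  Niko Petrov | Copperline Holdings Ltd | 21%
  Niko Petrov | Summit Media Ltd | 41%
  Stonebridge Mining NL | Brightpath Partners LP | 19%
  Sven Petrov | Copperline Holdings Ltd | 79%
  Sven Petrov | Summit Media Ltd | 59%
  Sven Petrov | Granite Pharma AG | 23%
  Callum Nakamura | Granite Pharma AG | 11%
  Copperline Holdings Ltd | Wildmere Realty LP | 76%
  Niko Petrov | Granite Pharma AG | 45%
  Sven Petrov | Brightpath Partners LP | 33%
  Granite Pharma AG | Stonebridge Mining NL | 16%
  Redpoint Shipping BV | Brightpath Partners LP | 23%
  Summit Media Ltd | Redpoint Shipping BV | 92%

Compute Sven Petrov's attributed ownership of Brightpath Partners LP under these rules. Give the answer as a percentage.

72.9472%

By spousal attribution (R3), Sven Petrov is treated as also owning Niko Petrov's interest in Copperline Holdings Ltd, giving 79% + 21% = 100%.
By spousal attribution (R3), Sven Petrov is treated as also owning Niko Petrov's interest in Granite Pharma AG, giving 23% + 45% = 68%.
By spousal attribution (R3), Sven Petrov is treated as also owning Niko Petrov's interest in Summit Media Ltd, giving 59% + 41% = 100%.
Chain via Copperline Holdings Ltd → Wildmere Realty LP (R1): 100% × 76% × 22% = 16.72% of Brightpath Partners LP.
Chain via Granite Pharma AG → Stonebridge Mining NL (R1): 68% × 16% × 19% = 2.0672% of Brightpath Partners LP.
Chain via Summit Media Ltd → Redpoint Shipping BV (R1): 100% × 92% × 23% = 21.16% of Brightpath Partners LP.
Direct interest in Brightpath Partners LP: 33%.
Aggregating (R2): 16.72% + 2.0672% + 21.16% + 33% = 72.9472%.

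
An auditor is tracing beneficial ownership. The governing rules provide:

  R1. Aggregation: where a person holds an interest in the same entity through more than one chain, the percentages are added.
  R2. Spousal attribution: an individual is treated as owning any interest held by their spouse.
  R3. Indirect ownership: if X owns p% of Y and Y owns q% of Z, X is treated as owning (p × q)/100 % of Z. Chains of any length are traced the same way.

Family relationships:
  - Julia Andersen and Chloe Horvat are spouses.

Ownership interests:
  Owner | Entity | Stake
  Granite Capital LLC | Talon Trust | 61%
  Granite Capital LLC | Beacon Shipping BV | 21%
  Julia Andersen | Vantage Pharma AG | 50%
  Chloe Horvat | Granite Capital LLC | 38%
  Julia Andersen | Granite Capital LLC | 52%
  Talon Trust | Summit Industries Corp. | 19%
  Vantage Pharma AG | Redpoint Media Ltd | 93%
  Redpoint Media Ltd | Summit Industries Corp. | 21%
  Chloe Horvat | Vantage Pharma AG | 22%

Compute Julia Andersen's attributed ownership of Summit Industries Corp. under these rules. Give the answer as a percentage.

By spousal attribution (R2), Julia Andersen is treated as also owning Chloe Horvat's interest in Granite Capital LLC, giving 52% + 38% = 90%.
By spousal attribution (R2), Julia Andersen is treated as also owning Chloe Horvat's interest in Vantage Pharma AG, giving 50% + 22% = 72%.
Chain via Granite Capital LLC → Talon Trust (R3): 90% × 61% × 19% = 10.431% of Summit Industries Corp.
Chain via Vantage Pharma AG → Redpoint Media Ltd (R3): 72% × 93% × 21% = 14.0616% of Summit Industries Corp.
Aggregating (R1): 10.431% + 14.0616% = 24.4926%.

24.4926%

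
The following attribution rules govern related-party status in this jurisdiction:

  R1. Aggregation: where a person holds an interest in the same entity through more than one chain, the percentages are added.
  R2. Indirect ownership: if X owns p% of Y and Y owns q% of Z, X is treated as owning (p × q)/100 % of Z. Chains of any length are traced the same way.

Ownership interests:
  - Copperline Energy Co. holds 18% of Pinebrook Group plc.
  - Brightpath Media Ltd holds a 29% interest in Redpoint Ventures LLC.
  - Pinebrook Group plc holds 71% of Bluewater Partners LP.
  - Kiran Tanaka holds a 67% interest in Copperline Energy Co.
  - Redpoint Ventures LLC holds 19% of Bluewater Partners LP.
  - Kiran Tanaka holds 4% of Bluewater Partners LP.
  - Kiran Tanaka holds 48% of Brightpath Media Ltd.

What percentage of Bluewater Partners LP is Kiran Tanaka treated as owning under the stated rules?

15.2074%

Chain via Copperline Energy Co. → Pinebrook Group plc (R2): 67% × 18% × 71% = 8.5626% of Bluewater Partners LP.
Chain via Brightpath Media Ltd → Redpoint Ventures LLC (R2): 48% × 29% × 19% = 2.6448% of Bluewater Partners LP.
Direct interest in Bluewater Partners LP: 4%.
Aggregating (R1): 8.5626% + 2.6448% + 4% = 15.2074%.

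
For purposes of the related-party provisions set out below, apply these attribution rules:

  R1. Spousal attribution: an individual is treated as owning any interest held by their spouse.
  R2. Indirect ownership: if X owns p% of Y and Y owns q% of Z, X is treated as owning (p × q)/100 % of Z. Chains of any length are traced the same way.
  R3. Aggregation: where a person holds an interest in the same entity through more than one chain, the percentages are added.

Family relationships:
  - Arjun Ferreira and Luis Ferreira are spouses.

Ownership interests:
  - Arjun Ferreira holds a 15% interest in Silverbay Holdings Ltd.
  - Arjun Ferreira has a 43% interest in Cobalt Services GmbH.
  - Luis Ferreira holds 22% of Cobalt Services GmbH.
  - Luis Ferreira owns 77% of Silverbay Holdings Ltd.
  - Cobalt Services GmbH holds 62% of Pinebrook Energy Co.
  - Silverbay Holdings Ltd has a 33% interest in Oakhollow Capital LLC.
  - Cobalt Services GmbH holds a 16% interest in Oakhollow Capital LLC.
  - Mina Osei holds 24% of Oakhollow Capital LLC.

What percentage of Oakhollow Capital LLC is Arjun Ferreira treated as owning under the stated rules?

By spousal attribution (R1), Arjun Ferreira is treated as also owning Luis Ferreira's interest in Silverbay Holdings Ltd, giving 15% + 77% = 92%.
By spousal attribution (R1), Arjun Ferreira is treated as also owning Luis Ferreira's interest in Cobalt Services GmbH, giving 43% + 22% = 65%.
Chain via Silverbay Holdings Ltd (R2): 92% × 33% = 30.36% of Oakhollow Capital LLC.
Chain via Cobalt Services GmbH (R2): 65% × 16% = 10.4% of Oakhollow Capital LLC.
Aggregating (R3): 30.36% + 10.4% = 40.76%.

40.76%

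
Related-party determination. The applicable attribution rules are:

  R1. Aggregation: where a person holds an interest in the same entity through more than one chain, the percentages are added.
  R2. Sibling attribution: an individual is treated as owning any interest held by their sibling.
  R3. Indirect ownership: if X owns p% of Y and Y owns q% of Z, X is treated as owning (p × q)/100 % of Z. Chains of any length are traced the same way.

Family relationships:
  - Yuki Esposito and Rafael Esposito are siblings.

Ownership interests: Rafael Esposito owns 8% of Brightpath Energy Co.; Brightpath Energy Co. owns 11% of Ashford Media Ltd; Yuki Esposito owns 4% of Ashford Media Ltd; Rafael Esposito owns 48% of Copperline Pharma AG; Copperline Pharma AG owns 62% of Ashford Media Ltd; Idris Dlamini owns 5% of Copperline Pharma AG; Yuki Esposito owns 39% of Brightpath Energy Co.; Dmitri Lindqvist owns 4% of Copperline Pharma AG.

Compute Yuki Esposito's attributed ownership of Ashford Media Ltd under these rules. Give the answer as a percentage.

By sibling attribution (R2), Yuki Esposito is treated as also owning Rafael Esposito's interest in Brightpath Energy Co, giving 39% + 8% = 47%.
By sibling attribution (R2), Yuki Esposito is treated as owning Rafael Esposito's 48% interest in Copperline Pharma AG.
Chain via Brightpath Energy Co. (R3): 47% × 11% = 5.17% of Ashford Media Ltd.
Direct interest in Ashford Media Ltd: 4%.
Chain via Copperline Pharma AG (R3): 48% × 62% = 29.76% of Ashford Media Ltd.
Aggregating (R1): 5.17% + 4% + 29.76% = 38.93%.

38.93%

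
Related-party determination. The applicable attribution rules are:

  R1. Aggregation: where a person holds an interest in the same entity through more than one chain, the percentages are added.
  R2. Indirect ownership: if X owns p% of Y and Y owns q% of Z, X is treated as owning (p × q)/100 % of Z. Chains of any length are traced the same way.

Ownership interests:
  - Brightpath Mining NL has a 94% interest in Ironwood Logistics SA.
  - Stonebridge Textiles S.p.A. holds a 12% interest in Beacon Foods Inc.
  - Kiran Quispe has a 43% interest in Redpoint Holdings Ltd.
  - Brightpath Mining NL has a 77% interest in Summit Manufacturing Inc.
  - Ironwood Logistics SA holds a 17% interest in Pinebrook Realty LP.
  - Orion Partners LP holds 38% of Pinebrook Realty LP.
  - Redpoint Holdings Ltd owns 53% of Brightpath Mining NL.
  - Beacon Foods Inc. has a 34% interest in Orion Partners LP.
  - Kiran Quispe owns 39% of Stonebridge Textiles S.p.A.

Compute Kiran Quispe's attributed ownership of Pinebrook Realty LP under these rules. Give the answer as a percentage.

4.246498%

Chain via Redpoint Holdings Ltd → Brightpath Mining NL → Ironwood Logistics SA (R2): 43% × 53% × 94% × 17% = 3.641842% of Pinebrook Realty LP.
Chain via Stonebridge Textiles S.p.A. → Beacon Foods Inc. → Orion Partners LP (R2): 39% × 12% × 34% × 38% = 0.604656% of Pinebrook Realty LP.
Aggregating (R1): 3.641842% + 0.604656% = 4.246498%.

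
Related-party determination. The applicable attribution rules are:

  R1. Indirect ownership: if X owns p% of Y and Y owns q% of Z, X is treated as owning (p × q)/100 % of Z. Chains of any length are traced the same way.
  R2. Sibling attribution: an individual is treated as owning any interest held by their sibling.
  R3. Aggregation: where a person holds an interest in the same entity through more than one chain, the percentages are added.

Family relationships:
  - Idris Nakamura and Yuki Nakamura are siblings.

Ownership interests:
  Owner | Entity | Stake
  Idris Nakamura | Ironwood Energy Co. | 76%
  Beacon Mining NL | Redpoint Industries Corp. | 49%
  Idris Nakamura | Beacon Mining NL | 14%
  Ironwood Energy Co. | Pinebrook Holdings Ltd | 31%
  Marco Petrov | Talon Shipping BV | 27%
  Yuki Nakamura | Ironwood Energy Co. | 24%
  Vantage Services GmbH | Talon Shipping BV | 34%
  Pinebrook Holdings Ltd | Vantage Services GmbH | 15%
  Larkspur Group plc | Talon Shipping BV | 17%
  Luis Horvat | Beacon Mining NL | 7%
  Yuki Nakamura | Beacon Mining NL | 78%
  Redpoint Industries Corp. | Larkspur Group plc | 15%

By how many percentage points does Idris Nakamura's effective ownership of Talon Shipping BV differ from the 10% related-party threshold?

7.26946

By sibling attribution (R2), Idris Nakamura is treated as also owning Yuki Nakamura's interest in Beacon Mining NL, giving 14% + 78% = 92%.
By sibling attribution (R2), Idris Nakamura is treated as also owning Yuki Nakamura's interest in Ironwood Energy Co, giving 76% + 24% = 100%.
Chain via Beacon Mining NL → Redpoint Industries Corp. → Larkspur Group plc (R1): 92% × 49% × 15% × 17% = 1.14954% of Talon Shipping BV.
Chain via Ironwood Energy Co. → Pinebrook Holdings Ltd → Vantage Services GmbH (R1): 100% × 31% × 15% × 34% = 1.581% of Talon Shipping BV.
Aggregating (R3): 1.14954% + 1.581% = 2.73054%.
2.73054% falls short of the 10% threshold by 7.26946 percentage points.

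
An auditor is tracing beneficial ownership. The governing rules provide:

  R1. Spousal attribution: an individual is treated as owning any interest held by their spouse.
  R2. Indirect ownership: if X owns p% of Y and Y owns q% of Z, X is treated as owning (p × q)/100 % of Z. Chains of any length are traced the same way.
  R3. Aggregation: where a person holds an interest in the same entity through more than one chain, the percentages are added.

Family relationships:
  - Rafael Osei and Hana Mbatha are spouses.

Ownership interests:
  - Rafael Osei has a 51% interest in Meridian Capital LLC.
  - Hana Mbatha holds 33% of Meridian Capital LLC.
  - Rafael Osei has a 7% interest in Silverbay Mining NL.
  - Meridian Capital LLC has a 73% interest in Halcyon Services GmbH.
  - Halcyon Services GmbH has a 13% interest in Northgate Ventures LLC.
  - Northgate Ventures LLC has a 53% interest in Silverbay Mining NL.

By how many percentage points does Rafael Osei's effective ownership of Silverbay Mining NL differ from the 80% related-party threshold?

68.775052

By spousal attribution (R1), Rafael Osei is treated as also owning Hana Mbatha's interest in Meridian Capital LLC, giving 51% + 33% = 84%.
Chain via Meridian Capital LLC → Halcyon Services GmbH → Northgate Ventures LLC (R2): 84% × 73% × 13% × 53% = 4.224948% of Silverbay Mining NL.
Direct interest in Silverbay Mining NL: 7%.
Aggregating (R3): 4.224948% + 7% = 11.224948%.
11.224948% falls short of the 80% threshold by 68.775052 percentage points.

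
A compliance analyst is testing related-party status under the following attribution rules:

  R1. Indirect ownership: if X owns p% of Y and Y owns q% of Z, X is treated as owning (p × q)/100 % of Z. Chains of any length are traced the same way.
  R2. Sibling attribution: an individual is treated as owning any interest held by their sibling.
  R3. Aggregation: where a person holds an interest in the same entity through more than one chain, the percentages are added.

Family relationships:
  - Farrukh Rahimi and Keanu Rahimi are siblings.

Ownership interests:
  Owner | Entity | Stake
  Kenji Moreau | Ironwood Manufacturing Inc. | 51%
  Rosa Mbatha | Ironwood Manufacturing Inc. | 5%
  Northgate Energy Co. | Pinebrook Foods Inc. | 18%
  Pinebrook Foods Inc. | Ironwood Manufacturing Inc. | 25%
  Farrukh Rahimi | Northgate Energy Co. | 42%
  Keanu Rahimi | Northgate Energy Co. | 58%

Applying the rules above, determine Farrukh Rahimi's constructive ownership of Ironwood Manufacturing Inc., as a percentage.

4.5%

By sibling attribution (R2), Farrukh Rahimi is treated as also owning Keanu Rahimi's interest in Northgate Energy Co, giving 42% + 58% = 100%.
Chain via Northgate Energy Co. → Pinebrook Foods Inc. (R1): 100% × 18% × 25% = 4.5% of Ironwood Manufacturing Inc.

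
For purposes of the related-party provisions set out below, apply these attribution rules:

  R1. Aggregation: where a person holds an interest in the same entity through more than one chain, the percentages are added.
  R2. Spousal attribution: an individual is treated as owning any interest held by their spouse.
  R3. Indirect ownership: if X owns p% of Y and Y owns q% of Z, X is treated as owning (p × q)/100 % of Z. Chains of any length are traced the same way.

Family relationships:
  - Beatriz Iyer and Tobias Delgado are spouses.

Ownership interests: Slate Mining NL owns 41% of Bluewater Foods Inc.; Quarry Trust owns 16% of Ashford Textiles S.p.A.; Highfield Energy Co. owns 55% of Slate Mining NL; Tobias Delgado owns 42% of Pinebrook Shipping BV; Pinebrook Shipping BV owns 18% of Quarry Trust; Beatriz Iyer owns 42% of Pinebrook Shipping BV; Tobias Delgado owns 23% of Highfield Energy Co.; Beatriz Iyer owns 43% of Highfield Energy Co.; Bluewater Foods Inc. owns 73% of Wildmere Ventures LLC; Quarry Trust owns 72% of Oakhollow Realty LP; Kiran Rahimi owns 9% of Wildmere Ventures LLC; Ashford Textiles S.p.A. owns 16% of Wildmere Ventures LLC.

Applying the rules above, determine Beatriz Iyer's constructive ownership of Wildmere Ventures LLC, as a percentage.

11.251662%

By spousal attribution (R2), Beatriz Iyer is treated as also owning Tobias Delgado's interest in Pinebrook Shipping BV, giving 42% + 42% = 84%.
By spousal attribution (R2), Beatriz Iyer is treated as also owning Tobias Delgado's interest in Highfield Energy Co, giving 43% + 23% = 66%.
Chain via Pinebrook Shipping BV → Quarry Trust → Ashford Textiles S.p.A. (R3): 84% × 18% × 16% × 16% = 0.387072% of Wildmere Ventures LLC.
Chain via Highfield Energy Co. → Slate Mining NL → Bluewater Foods Inc. (R3): 66% × 55% × 41% × 73% = 10.86459% of Wildmere Ventures LLC.
Aggregating (R1): 0.387072% + 10.86459% = 11.251662%.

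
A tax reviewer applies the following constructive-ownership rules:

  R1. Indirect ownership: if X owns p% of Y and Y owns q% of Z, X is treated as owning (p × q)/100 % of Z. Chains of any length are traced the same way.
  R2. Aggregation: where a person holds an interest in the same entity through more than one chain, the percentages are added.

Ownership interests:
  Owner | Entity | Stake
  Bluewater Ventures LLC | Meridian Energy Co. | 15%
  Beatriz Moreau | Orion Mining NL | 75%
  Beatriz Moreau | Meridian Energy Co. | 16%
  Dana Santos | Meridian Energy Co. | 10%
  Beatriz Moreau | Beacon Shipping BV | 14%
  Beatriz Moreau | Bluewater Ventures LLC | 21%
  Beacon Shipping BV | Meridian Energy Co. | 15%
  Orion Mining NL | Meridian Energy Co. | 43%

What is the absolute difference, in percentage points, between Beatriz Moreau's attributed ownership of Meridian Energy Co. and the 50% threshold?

3.5

Chain via Orion Mining NL (R1): 75% × 43% = 32.25% of Meridian Energy Co.
Chain via Bluewater Ventures LLC (R1): 21% × 15% = 3.15% of Meridian Energy Co.
Chain via Beacon Shipping BV (R1): 14% × 15% = 2.1% of Meridian Energy Co.
Direct interest in Meridian Energy Co: 16%.
Aggregating (R2): 32.25% + 3.15% + 2.1% + 16% = 53.5%.
53.5% exceeds the 50% threshold by 3.5 percentage points.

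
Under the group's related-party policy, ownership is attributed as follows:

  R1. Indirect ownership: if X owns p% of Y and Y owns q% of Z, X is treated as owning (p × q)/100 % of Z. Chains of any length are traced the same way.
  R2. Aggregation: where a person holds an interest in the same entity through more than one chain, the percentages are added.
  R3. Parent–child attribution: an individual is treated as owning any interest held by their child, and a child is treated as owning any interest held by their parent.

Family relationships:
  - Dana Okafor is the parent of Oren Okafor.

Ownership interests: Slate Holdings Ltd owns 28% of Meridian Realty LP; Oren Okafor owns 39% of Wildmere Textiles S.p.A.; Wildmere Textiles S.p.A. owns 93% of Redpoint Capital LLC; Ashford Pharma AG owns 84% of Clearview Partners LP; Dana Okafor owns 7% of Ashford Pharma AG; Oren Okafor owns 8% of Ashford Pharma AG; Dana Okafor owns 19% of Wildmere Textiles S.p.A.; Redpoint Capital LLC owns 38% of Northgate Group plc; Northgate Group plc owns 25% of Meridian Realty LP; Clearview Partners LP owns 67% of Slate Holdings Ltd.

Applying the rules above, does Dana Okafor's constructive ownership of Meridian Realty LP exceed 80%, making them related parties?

No

By parent–child attribution (R3), Dana Okafor is treated as also owning Oren Okafor's interest in Wildmere Textiles S.p.A, giving 19% + 39% = 58%.
By parent–child attribution (R3), Dana Okafor is treated as also owning Oren Okafor's interest in Ashford Pharma AG, giving 7% + 8% = 15%.
Chain via Wildmere Textiles S.p.A. → Redpoint Capital LLC → Northgate Group plc (R1): 58% × 93% × 38% × 25% = 5.1243% of Meridian Realty LP.
Chain via Ashford Pharma AG → Clearview Partners LP → Slate Holdings Ltd (R1): 15% × 84% × 67% × 28% = 2.36376% of Meridian Realty LP.
Aggregating (R2): 5.1243% + 2.36376% = 7.48806%.
7.48806% does not exceed the 80% threshold, so Dana is not a related party to Meridian Realty LP.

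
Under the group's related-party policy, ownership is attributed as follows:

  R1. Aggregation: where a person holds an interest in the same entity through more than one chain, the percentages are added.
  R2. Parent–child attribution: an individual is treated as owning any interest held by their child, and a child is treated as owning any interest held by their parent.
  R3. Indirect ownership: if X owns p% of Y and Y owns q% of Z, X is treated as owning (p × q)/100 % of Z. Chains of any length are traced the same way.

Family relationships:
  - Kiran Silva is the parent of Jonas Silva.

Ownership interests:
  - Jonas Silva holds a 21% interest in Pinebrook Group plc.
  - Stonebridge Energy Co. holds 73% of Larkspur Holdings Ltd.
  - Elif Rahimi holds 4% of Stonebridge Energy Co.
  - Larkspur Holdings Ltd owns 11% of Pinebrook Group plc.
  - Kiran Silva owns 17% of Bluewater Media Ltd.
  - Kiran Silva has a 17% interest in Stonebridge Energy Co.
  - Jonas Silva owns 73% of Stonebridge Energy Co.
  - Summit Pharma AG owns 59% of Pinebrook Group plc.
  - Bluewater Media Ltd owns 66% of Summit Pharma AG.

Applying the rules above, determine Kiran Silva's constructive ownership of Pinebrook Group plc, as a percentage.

34.8468%

By parent–child attribution (R2), Kiran Silva is treated as also owning Jonas Silva's interest in Stonebridge Energy Co, giving 17% + 73% = 90%.
By parent–child attribution (R2), Kiran Silva is treated as owning Jonas Silva's 21% interest in Pinebrook Group plc.
Chain via Stonebridge Energy Co. → Larkspur Holdings Ltd (R3): 90% × 73% × 11% = 7.227% of Pinebrook Group plc.
Chain via Bluewater Media Ltd → Summit Pharma AG (R3): 17% × 66% × 59% = 6.6198% of Pinebrook Group plc.
Direct interest in Pinebrook Group plc: 21%.
Aggregating (R1): 7.227% + 6.6198% + 21% = 34.8468%.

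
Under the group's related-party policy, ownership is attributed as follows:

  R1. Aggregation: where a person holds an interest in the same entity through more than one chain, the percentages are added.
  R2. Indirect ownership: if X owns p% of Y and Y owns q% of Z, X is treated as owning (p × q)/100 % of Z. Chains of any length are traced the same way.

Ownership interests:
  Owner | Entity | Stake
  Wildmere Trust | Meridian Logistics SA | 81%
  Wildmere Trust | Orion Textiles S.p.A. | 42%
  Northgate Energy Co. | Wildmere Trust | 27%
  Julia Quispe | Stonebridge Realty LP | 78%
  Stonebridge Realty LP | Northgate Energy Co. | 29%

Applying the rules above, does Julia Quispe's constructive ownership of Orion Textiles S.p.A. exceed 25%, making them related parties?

No

Chain via Stonebridge Realty LP → Northgate Energy Co. → Wildmere Trust (R2): 78% × 29% × 27% × 42% = 2.565108% of Orion Textiles S.p.A.
2.565108% does not exceed the 25% threshold, so Julia is not a related party to Orion Textiles S.p.A.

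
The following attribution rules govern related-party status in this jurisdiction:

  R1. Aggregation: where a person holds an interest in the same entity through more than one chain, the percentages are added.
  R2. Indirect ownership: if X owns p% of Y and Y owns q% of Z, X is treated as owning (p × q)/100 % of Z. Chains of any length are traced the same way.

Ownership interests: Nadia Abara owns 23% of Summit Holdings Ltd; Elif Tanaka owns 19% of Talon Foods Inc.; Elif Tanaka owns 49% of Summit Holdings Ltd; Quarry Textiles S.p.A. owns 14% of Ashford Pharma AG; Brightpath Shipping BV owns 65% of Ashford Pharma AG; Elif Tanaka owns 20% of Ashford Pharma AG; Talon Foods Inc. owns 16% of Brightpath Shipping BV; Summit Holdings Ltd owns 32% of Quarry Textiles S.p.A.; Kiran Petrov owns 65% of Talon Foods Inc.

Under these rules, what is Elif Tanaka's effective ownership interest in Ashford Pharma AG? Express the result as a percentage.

24.1712%

Chain via Summit Holdings Ltd → Quarry Textiles S.p.A. (R2): 49% × 32% × 14% = 2.1952% of Ashford Pharma AG.
Chain via Talon Foods Inc. → Brightpath Shipping BV (R2): 19% × 16% × 65% = 1.976% of Ashford Pharma AG.
Direct interest in Ashford Pharma AG: 20%.
Aggregating (R1): 2.1952% + 1.976% + 20% = 24.1712%.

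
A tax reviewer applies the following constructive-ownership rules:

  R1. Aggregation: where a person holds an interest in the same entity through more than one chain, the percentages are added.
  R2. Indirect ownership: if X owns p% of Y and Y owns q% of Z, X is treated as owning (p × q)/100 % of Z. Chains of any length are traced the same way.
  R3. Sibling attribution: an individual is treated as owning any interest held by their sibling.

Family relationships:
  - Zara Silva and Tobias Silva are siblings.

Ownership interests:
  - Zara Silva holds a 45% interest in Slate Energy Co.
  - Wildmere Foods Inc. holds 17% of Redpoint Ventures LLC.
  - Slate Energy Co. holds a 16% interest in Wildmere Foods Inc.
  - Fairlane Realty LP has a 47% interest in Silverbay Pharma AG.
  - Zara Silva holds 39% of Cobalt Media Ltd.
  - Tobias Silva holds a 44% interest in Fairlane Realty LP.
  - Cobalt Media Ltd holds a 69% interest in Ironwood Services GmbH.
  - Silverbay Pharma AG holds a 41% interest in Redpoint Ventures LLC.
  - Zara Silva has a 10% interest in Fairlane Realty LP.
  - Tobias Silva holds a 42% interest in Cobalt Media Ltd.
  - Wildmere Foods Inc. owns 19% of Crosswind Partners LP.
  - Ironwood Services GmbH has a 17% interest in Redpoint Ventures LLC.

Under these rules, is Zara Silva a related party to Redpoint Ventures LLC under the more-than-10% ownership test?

By sibling attribution (R3), Zara Silva is treated as also owning Tobias Silva's interest in Cobalt Media Ltd, giving 39% + 42% = 81%.
By sibling attribution (R3), Zara Silva is treated as also owning Tobias Silva's interest in Fairlane Realty LP, giving 10% + 44% = 54%.
Chain via Cobalt Media Ltd → Ironwood Services GmbH (R2): 81% × 69% × 17% = 9.5013% of Redpoint Ventures LLC.
Chain via Slate Energy Co. → Wildmere Foods Inc. (R2): 45% × 16% × 17% = 1.224% of Redpoint Ventures LLC.
Chain via Fairlane Realty LP → Silverbay Pharma AG (R2): 54% × 47% × 41% = 10.4058% of Redpoint Ventures LLC.
Aggregating (R1): 9.5013% + 1.224% + 10.4058% = 21.1311%.
21.1311% exceeds the 10% threshold, so Zara is a related party to Redpoint Ventures LLC.

Yes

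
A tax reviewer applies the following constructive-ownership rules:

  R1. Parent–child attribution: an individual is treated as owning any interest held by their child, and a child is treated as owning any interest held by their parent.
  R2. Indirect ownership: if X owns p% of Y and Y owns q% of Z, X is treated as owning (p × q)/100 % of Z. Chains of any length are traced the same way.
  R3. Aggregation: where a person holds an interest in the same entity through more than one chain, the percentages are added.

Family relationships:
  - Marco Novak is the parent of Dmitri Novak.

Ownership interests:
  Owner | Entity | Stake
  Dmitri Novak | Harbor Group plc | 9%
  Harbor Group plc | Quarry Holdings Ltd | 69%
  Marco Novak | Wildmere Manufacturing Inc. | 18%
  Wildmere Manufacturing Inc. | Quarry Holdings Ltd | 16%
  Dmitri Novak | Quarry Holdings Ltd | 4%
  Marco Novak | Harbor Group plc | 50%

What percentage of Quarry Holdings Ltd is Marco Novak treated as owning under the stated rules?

By parent–child attribution (R1), Marco Novak is treated as also owning Dmitri Novak's interest in Harbor Group plc, giving 50% + 9% = 59%.
By parent–child attribution (R1), Marco Novak is treated as owning Dmitri Novak's 4% interest in Quarry Holdings Ltd.
Chain via Harbor Group plc (R2): 59% × 69% = 40.71% of Quarry Holdings Ltd.
Chain via Wildmere Manufacturing Inc. (R2): 18% × 16% = 2.88% of Quarry Holdings Ltd.
Direct interest in Quarry Holdings Ltd: 4%.
Aggregating (R3): 40.71% + 2.88% + 4% = 47.59%.

47.59%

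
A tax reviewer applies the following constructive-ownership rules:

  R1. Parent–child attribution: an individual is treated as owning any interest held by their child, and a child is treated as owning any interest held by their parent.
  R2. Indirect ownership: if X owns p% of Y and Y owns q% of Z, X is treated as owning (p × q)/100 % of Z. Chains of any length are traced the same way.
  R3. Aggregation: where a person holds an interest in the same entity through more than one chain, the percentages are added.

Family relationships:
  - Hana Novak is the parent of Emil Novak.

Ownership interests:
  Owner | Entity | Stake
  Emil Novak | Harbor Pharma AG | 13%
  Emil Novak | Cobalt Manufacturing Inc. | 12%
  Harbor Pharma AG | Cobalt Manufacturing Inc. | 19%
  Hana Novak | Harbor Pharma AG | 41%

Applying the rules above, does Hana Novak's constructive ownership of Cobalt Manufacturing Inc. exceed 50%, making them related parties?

No

By parent–child attribution (R1), Hana Novak is treated as also owning Emil Novak's interest in Harbor Pharma AG, giving 41% + 13% = 54%.
By parent–child attribution (R1), Hana Novak is treated as owning Emil Novak's 12% interest in Cobalt Manufacturing Inc.
Chain via Harbor Pharma AG (R2): 54% × 19% = 10.26% of Cobalt Manufacturing Inc.
Direct interest in Cobalt Manufacturing Inc: 12%.
Aggregating (R3): 10.26% + 12% = 22.26%.
22.26% does not exceed the 50% threshold, so Hana is not a related party to Cobalt Manufacturing Inc.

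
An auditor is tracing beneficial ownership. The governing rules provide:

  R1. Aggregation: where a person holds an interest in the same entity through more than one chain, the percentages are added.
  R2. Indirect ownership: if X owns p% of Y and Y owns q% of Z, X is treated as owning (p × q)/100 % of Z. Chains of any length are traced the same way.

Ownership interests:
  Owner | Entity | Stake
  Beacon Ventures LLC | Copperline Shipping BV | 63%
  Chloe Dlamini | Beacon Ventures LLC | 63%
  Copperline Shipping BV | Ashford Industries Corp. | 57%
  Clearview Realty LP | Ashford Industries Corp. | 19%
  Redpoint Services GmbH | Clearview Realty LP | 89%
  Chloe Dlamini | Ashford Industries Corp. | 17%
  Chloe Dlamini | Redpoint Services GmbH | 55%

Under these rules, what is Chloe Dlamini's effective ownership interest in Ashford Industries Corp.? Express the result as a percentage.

Chain via Beacon Ventures LLC → Copperline Shipping BV (R2): 63% × 63% × 57% = 22.6233% of Ashford Industries Corp.
Chain via Redpoint Services GmbH → Clearview Realty LP (R2): 55% × 89% × 19% = 9.3005% of Ashford Industries Corp.
Direct interest in Ashford Industries Corp: 17%.
Aggregating (R1): 22.6233% + 9.3005% + 17% = 48.9238%.

48.9238%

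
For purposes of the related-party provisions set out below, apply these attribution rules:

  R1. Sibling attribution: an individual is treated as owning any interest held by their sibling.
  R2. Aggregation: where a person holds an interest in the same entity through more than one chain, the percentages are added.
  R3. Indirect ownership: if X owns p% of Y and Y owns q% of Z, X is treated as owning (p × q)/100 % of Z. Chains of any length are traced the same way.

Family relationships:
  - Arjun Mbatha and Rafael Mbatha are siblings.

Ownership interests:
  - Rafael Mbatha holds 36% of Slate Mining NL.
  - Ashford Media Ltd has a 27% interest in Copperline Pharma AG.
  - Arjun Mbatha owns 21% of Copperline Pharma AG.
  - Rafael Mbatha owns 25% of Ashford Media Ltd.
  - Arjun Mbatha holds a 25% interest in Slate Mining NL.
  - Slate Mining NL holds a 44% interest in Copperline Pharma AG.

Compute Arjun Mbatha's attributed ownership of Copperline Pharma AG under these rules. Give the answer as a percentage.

By sibling attribution (R1), Arjun Mbatha is treated as also owning Rafael Mbatha's interest in Slate Mining NL, giving 25% + 36% = 61%.
By sibling attribution (R1), Arjun Mbatha is treated as owning Rafael Mbatha's 25% interest in Ashford Media Ltd.
Chain via Slate Mining NL (R3): 61% × 44% = 26.84% of Copperline Pharma AG.
Direct interest in Copperline Pharma AG: 21%.
Chain via Ashford Media Ltd (R3): 25% × 27% = 6.75% of Copperline Pharma AG.
Aggregating (R2): 26.84% + 21% + 6.75% = 54.59%.

54.59%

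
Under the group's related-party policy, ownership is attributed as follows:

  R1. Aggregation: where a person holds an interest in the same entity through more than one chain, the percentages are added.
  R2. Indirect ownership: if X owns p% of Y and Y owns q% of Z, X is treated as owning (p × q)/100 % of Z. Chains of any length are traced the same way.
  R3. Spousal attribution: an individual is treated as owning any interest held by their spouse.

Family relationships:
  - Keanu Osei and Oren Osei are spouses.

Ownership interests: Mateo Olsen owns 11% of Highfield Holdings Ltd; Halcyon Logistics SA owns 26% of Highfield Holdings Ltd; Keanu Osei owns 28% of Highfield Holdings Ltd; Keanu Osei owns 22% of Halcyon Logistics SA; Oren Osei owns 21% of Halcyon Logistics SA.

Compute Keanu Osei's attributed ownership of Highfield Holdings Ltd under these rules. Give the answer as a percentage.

By spousal attribution (R3), Keanu Osei is treated as also owning Oren Osei's interest in Halcyon Logistics SA, giving 22% + 21% = 43%.
Chain via Halcyon Logistics SA (R2): 43% × 26% = 11.18% of Highfield Holdings Ltd.
Direct interest in Highfield Holdings Ltd: 28%.
Aggregating (R1): 11.18% + 28% = 39.18%.

39.18%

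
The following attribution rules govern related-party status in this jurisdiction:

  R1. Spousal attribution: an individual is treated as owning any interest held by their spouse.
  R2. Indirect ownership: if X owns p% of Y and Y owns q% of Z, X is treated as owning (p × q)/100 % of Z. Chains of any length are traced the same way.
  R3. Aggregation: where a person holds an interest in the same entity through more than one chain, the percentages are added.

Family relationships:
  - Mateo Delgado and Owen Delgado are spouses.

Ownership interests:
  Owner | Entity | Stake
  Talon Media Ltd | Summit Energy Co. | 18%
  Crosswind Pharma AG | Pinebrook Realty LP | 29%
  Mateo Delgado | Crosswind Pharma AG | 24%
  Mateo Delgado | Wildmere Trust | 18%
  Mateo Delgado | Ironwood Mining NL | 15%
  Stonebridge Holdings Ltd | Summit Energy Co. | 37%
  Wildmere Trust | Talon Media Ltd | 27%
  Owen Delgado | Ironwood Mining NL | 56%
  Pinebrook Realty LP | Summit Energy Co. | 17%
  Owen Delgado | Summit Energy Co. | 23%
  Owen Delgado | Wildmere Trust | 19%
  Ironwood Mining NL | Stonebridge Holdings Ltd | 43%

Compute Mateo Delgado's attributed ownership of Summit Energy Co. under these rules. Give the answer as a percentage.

37.2775%

By spousal attribution (R1), Mateo Delgado is treated as also owning Owen Delgado's interest in Ironwood Mining NL, giving 15% + 56% = 71%.
By spousal attribution (R1), Mateo Delgado is treated as also owning Owen Delgado's interest in Wildmere Trust, giving 18% + 19% = 37%.
By spousal attribution (R1), Mateo Delgado is treated as owning Owen Delgado's 23% interest in Summit Energy Co.
Chain via Ironwood Mining NL → Stonebridge Holdings Ltd (R2): 71% × 43% × 37% = 11.2961% of Summit Energy Co.
Chain via Crosswind Pharma AG → Pinebrook Realty LP (R2): 24% × 29% × 17% = 1.1832% of Summit Energy Co.
Chain via Wildmere Trust → Talon Media Ltd (R2): 37% × 27% × 18% = 1.7982% of Summit Energy Co.
Direct interest in Summit Energy Co: 23%.
Aggregating (R3): 11.2961% + 1.1832% + 1.7982% + 23% = 37.2775%.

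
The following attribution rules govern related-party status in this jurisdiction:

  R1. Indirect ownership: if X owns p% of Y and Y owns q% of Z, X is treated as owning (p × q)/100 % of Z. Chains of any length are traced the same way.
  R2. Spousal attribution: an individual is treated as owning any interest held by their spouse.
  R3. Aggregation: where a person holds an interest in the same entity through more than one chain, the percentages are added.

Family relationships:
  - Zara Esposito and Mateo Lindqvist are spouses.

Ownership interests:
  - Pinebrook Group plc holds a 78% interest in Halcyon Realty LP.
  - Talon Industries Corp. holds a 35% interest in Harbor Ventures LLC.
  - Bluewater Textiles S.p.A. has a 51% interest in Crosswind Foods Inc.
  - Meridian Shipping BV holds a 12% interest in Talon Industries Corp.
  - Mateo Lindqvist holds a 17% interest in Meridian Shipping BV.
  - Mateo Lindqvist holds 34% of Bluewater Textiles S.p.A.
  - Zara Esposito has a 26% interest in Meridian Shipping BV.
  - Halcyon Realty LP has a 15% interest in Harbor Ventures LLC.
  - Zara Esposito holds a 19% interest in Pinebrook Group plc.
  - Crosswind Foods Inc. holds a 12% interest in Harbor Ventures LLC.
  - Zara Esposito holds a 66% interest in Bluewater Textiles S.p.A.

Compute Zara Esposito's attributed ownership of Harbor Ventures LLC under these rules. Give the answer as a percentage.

10.149%

By spousal attribution (R2), Zara Esposito is treated as also owning Mateo Lindqvist's interest in Meridian Shipping BV, giving 26% + 17% = 43%.
By spousal attribution (R2), Zara Esposito is treated as also owning Mateo Lindqvist's interest in Bluewater Textiles S.p.A, giving 66% + 34% = 100%.
Chain via Meridian Shipping BV → Talon Industries Corp. (R1): 43% × 12% × 35% = 1.806% of Harbor Ventures LLC.
Chain via Pinebrook Group plc → Halcyon Realty LP (R1): 19% × 78% × 15% = 2.223% of Harbor Ventures LLC.
Chain via Bluewater Textiles S.p.A. → Crosswind Foods Inc. (R1): 100% × 51% × 12% = 6.12% of Harbor Ventures LLC.
Aggregating (R3): 1.806% + 2.223% + 6.12% = 10.149%.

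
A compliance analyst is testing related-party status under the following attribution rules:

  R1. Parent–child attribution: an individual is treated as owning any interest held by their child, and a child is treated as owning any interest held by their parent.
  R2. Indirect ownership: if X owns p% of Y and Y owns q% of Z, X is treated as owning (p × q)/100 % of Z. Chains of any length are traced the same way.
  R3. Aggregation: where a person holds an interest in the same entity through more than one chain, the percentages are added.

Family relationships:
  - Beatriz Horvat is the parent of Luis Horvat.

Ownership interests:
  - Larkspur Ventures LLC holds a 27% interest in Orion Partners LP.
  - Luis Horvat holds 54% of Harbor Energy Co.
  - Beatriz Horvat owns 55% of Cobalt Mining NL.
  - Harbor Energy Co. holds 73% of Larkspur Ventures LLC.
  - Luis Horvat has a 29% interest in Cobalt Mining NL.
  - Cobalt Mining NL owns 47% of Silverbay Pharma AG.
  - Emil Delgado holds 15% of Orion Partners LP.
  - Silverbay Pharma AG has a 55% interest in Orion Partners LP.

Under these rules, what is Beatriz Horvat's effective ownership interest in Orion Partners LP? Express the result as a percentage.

32.3574%

By parent–child attribution (R1), Beatriz Horvat is treated as also owning Luis Horvat's interest in Cobalt Mining NL, giving 55% + 29% = 84%.
By parent–child attribution (R1), Beatriz Horvat is treated as owning Luis Horvat's 54% interest in Harbor Energy Co.
Chain via Cobalt Mining NL → Silverbay Pharma AG (R2): 84% × 47% × 55% = 21.714% of Orion Partners LP.
Chain via Harbor Energy Co. → Larkspur Ventures LLC (R2): 54% × 73% × 27% = 10.6434% of Orion Partners LP.
Aggregating (R3): 21.714% + 10.6434% = 32.3574%.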